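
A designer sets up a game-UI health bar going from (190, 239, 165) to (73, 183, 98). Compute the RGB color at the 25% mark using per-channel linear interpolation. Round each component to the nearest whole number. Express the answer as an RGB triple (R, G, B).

25% corresponds to t = 0.25.
R = 190 + 0.25 × (73 − 190) = 190 + 0.25 × -117 = 160.75 → 161
G = 239 + 0.25 × (183 − 239) = 239 + 0.25 × -56 = 225 → 225
B = 165 + 0.25 × (98 − 165) = 165 + 0.25 × -67 = 148.25 → 148
So the blended color is (161, 225, 148), about #a1e194.

(161, 225, 148)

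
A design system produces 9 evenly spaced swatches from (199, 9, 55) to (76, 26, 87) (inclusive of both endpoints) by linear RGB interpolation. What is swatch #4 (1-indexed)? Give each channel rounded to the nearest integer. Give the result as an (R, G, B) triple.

With 9 swatches and endpoints inclusive, swatch 4 sits at t = (4 − 1)/(9 − 1) = 3/8 ≈ 0.375.
R = 199 + 0.375 × (76 − 199) = 152.875 → 153
G = 9 + 0.375 × (26 − 9) = 15.375 → 15
B = 55 + 0.375 × (87 − 55) = 67 → 67

(153, 15, 67)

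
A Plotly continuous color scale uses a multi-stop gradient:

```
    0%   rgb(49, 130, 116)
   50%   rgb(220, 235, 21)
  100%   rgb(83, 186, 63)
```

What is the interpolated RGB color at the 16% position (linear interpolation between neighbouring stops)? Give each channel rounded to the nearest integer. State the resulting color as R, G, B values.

(104, 164, 86)

16% lies between the 0% and 50% stops, so the local fraction is t = (16 − 0)/(50 − 0) = 16/50 ≈ 0.32.
R = 49 + 0.32 × (220 − 49) = 103.72 → 104
G = 130 + 0.32 × (235 − 130) = 163.6 → 164
B = 116 + 0.32 × (21 − 116) = 85.6 → 86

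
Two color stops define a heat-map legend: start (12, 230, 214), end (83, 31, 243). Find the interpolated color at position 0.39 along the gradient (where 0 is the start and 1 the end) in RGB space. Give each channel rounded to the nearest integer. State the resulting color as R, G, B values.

(40, 152, 225)

R = 12 + 0.39 × (83 − 12) = 12 + 0.39 × 71 = 39.69 → 40
G = 230 + 0.39 × (31 − 230) = 230 + 0.39 × -199 = 152.39 → 152
B = 214 + 0.39 × (243 − 214) = 214 + 0.39 × 29 = 225.31 → 225
So the blended color is (40, 152, 225), about #2898e1.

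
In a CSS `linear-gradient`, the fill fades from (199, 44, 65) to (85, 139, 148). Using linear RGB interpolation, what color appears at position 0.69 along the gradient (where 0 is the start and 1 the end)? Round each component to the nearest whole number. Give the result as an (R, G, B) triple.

R = 199 + 0.69 × (85 − 199) = 199 + 0.69 × -114 = 120.34 → 120
G = 44 + 0.69 × (139 − 44) = 44 + 0.69 × 95 = 109.55 → 110
B = 65 + 0.69 × (148 − 65) = 65 + 0.69 × 83 = 122.27 → 122
So the blended color is (120, 110, 122), about #786e7a.

(120, 110, 122)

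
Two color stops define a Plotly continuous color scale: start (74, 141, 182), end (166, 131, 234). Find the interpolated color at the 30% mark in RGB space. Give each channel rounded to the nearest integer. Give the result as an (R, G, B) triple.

(102, 138, 198)

30% corresponds to t = 0.3.
R = 74 + 0.3 × (166 − 74) = 74 + 0.3 × 92 = 101.6 → 102
G = 141 + 0.3 × (131 − 141) = 141 + 0.3 × -10 = 138 → 138
B = 182 + 0.3 × (234 − 182) = 182 + 0.3 × 52 = 197.6 → 198
So the blended color is (102, 138, 198), about #668ac6.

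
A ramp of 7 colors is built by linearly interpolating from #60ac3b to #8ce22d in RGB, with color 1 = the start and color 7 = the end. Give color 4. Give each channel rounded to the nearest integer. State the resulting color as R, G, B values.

With 7 swatches and endpoints inclusive, swatch 4 sits at t = (4 − 1)/(7 − 1) = 3/6 ≈ 0.5.
#60ac3b → (96, 172, 59); #8ce22d → (140, 226, 45).
R = 96 + 0.5 × (140 − 96) = 118 → 118
G = 172 + 0.5 × (226 − 172) = 199 → 199
B = 59 + 0.5 × (45 − 59) = 52 → 52

(118, 199, 52)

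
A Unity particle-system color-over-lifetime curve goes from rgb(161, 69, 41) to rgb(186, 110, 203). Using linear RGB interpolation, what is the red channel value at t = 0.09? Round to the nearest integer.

163

R = 161 + 0.09 × (186 − 161) = 163.25 → 163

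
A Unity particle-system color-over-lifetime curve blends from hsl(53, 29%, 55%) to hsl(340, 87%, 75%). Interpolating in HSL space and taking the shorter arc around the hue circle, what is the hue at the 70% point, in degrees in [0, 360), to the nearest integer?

2

Hue: 340 − 53 = 287°, but |287| > 180 so the shorter arc goes the other way: Δh = 287 − 360 = -73°.
H = 53 + 0.7 × (-73) = 1.9 → 2°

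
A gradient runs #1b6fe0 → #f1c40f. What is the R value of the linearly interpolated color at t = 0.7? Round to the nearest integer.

177

R₁ = 27 (from #1b6fe0), R₂ = 241 (from #f1c40f).
R = 27 + 0.7 × (241 − 27) = 176.8 → 177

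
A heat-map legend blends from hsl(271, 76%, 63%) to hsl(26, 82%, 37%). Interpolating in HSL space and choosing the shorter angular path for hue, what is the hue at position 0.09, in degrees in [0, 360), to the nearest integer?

Hue: 26 − 271 = -245°, but |-245| > 180 so the shorter arc goes the other way: Δh = -245 + 360 = 115°.
H = 271 + 0.09 × (115) = 281.35 → 281°

281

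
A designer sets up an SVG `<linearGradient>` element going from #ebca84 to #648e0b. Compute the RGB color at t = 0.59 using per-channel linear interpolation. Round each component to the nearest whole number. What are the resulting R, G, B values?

(155, 167, 61)

#ebca84 → (235, 202, 132); #648e0b → (100, 142, 11).
R = 235 + 0.59 × (100 − 235) = 235 + 0.59 × -135 = 155.35 → 155
G = 202 + 0.59 × (142 − 202) = 202 + 0.59 × -60 = 166.6 → 167
B = 132 + 0.59 × (11 − 132) = 132 + 0.59 × -121 = 60.61 → 61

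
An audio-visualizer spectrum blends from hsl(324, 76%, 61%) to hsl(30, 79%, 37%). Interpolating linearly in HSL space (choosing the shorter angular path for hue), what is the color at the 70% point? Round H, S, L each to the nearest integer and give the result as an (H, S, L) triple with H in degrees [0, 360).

(10, 78, 44)

Hue: 30 − 324 = -294°, but |-294| > 180 so the shorter arc goes the other way: Δh = -294 + 360 = 66°.
H = 324 + 0.7 × (66) = 370.2 → 370 → 370 mod 360 = 10°
S = 76 + 0.7 × (79 − 76) = 78.1 → 78%
L = 61 + 0.7 × (37 − 61) = 44.2 → 44%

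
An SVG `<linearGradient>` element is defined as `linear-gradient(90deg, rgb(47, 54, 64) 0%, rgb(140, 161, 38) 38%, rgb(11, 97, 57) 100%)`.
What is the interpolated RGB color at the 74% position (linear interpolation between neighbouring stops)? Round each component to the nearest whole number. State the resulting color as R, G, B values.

(65, 124, 49)

74% lies between the 38% and 100% stops, so the local fraction is t = (74 − 38)/(100 − 38) = 36/62 ≈ 0.5806.
R = 140 + 0.5806 × (11 − 140) = 65.103 → 65
G = 161 + 0.5806 × (97 − 161) = 123.842 → 124
B = 38 + 0.5806 × (57 − 38) = 49.031 → 49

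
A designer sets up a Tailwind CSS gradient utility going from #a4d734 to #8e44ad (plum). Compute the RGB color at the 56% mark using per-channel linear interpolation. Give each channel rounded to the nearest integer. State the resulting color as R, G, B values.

(152, 133, 120)

#a4d734 → (164, 215, 52); #8e44ad → (142, 68, 173).
56% corresponds to t = 0.56.
R = 164 + 0.56 × (142 − 164) = 164 + 0.56 × -22 = 151.68 → 152
G = 215 + 0.56 × (68 − 215) = 215 + 0.56 × -147 = 132.68 → 133
B = 52 + 0.56 × (173 − 52) = 52 + 0.56 × 121 = 119.76 → 120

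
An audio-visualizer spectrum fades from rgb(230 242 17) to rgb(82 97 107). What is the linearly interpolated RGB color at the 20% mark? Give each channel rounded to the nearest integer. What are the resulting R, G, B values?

20% corresponds to t = 0.2.
R = 230 + 0.2 × (82 − 230) = 230 + 0.2 × -148 = 200.4 → 200
G = 242 + 0.2 × (97 − 242) = 242 + 0.2 × -145 = 213 → 213
B = 17 + 0.2 × (107 − 17) = 17 + 0.2 × 90 = 35 → 35

(200, 213, 35)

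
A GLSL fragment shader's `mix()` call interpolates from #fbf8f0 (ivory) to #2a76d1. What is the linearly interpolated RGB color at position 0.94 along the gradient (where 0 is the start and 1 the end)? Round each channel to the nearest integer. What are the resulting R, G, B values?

#fbf8f0 → (251, 248, 240); #2a76d1 → (42, 118, 209).
R = 251 + 0.94 × (42 − 251) = 251 + 0.94 × -209 = 54.54 → 55
G = 248 + 0.94 × (118 − 248) = 248 + 0.94 × -130 = 125.8 → 126
B = 240 + 0.94 × (209 − 240) = 240 + 0.94 × -31 = 210.86 → 211
So the blended color is (55, 126, 211), about #377ed3.

(55, 126, 211)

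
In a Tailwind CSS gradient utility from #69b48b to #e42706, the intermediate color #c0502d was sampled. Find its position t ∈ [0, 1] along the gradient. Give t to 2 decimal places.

Invert the lerp on the G channel (largest span, 141): t = (80 − 180) / (39 − 180) = -100/-141 = 0.70922.
Check on R: (192 − 105)/(228 − 105) = 0.7073 ✓

0.71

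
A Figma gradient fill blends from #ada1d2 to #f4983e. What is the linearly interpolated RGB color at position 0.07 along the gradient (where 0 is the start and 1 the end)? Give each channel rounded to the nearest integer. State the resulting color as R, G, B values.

(178, 160, 200)

#ada1d2 → (173, 161, 210); #f4983e → (244, 152, 62).
R = 173 + 0.07 × (244 − 173) = 173 + 0.07 × 71 = 177.97 → 178
G = 161 + 0.07 × (152 − 161) = 161 + 0.07 × -9 = 160.37 → 160
B = 210 + 0.07 × (62 − 210) = 210 + 0.07 × -148 = 199.64 → 200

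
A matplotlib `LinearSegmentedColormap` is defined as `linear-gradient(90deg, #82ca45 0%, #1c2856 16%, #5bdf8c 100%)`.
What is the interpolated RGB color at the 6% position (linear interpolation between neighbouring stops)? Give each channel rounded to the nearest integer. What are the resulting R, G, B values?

6% lies between the 0% and 16% stops, so the local fraction is t = (6 − 0)/(16 − 0) = 6/16 ≈ 0.375.
#82ca45 → (130, 202, 69); #1c2856 → (28, 40, 86).
R = 130 + 0.375 × (28 − 130) = 91.75 → 92
G = 202 + 0.375 × (40 − 202) = 141.25 → 141
B = 69 + 0.375 × (86 − 69) = 75.375 → 75

(92, 141, 75)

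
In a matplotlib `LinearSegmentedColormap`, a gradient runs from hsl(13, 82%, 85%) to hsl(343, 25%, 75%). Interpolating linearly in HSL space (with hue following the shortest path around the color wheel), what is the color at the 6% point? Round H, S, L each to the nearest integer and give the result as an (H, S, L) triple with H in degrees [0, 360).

Hue: 343 − 13 = 330°, but |330| > 180 so the shorter arc goes the other way: Δh = 330 − 360 = -30°.
H = 13 + 0.06 × (-30) = 11.2 → 11°
S = 82 + 0.06 × (25 − 82) = 78.58 → 79%
L = 85 + 0.06 × (75 − 85) = 84.4 → 84%

(11, 79, 84)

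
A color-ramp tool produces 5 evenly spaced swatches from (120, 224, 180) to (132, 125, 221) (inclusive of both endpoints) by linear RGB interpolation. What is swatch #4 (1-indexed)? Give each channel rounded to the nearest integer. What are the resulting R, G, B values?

With 5 swatches and endpoints inclusive, swatch 4 sits at t = (4 − 1)/(5 − 1) = 3/4 ≈ 0.75.
R = 120 + 0.75 × (132 − 120) = 129 → 129
G = 224 + 0.75 × (125 − 224) = 149.75 → 150
B = 180 + 0.75 × (221 − 180) = 210.75 → 211

(129, 150, 211)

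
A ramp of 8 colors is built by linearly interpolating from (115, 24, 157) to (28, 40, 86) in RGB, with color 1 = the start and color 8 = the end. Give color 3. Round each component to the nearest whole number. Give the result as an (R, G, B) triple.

(90, 29, 137)

With 8 swatches and endpoints inclusive, swatch 3 sits at t = (3 − 1)/(8 − 1) = 2/7 ≈ 0.2857.
R = 115 + 0.2857 × (28 − 115) = 90.144 → 90
G = 24 + 0.2857 × (40 − 24) = 28.571 → 29
B = 157 + 0.2857 × (86 − 157) = 136.715 → 137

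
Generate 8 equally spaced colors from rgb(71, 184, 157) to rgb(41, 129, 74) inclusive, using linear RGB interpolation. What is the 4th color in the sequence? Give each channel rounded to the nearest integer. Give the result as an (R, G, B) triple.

(58, 160, 121)

With 8 swatches and endpoints inclusive, swatch 4 sits at t = (4 − 1)/(8 − 1) = 3/7 ≈ 0.4286.
R = 71 + 0.4286 × (41 − 71) = 58.142 → 58
G = 184 + 0.4286 × (129 − 184) = 160.427 → 160
B = 157 + 0.4286 × (74 − 157) = 121.426 → 121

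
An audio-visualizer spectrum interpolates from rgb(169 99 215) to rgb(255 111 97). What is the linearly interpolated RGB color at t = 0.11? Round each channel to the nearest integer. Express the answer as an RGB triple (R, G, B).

R = 169 + 0.11 × (255 − 169) = 169 + 0.11 × 86 = 178.46 → 178
G = 99 + 0.11 × (111 − 99) = 99 + 0.11 × 12 = 100.32 → 100
B = 215 + 0.11 × (97 − 215) = 215 + 0.11 × -118 = 202.02 → 202

(178, 100, 202)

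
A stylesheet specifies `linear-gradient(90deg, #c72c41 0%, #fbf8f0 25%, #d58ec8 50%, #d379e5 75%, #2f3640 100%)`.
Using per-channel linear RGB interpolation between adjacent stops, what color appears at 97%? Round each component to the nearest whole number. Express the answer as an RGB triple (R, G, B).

97% lies between the 75% and 100% stops, so the local fraction is t = (97 − 75)/(100 − 75) = 22/25 ≈ 0.88.
#d379e5 → (211, 121, 229); #2f3640 → (47, 54, 64).
R = 211 + 0.88 × (47 − 211) = 66.68 → 67
G = 121 + 0.88 × (54 − 121) = 62.04 → 62
B = 229 + 0.88 × (64 − 229) = 83.8 → 84

(67, 62, 84)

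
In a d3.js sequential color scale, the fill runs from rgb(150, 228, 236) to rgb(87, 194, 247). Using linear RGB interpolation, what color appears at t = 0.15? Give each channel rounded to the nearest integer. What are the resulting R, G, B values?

R = 150 + 0.15 × (87 − 150) = 150 + 0.15 × -63 = 140.55 → 141
G = 228 + 0.15 × (194 − 228) = 228 + 0.15 × -34 = 222.9 → 223
B = 236 + 0.15 × (247 − 236) = 236 + 0.15 × 11 = 237.65 → 238

(141, 223, 238)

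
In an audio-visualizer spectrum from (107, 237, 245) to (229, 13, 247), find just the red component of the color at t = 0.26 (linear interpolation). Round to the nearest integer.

R = 107 + 0.26 × (229 − 107) = 138.72 → 139

139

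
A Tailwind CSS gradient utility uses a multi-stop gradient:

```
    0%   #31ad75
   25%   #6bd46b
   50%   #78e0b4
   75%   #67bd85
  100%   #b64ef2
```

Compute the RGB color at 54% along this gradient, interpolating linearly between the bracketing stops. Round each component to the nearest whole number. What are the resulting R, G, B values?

54% lies between the 50% and 75% stops, so the local fraction is t = (54 − 50)/(75 − 50) = 4/25 ≈ 0.16.
#78e0b4 → (120, 224, 180); #67bd85 → (103, 189, 133).
R = 120 + 0.16 × (103 − 120) = 117.28 → 117
G = 224 + 0.16 × (189 − 224) = 218.4 → 218
B = 180 + 0.16 × (133 − 180) = 172.48 → 172

(117, 218, 172)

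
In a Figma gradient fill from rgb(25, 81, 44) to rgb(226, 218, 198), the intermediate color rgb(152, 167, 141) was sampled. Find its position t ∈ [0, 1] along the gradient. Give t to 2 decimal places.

0.63

Invert the lerp on the R channel (largest span, 201): t = (152 − 25) / (226 − 25) = 127/201 = 0.63184.
Check on G: (167 − 81)/(218 − 81) = 0.6277 ✓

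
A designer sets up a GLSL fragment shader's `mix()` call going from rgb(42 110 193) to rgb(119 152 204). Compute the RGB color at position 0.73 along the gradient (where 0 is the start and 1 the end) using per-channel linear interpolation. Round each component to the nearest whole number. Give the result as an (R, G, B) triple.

(98, 141, 201)

R = 42 + 0.73 × (119 − 42) = 42 + 0.73 × 77 = 98.21 → 98
G = 110 + 0.73 × (152 − 110) = 110 + 0.73 × 42 = 140.66 → 141
B = 193 + 0.73 × (204 − 193) = 193 + 0.73 × 11 = 201.03 → 201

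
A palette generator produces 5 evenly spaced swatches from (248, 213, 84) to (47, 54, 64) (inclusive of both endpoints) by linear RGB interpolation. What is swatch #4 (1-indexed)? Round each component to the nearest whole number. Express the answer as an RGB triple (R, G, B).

With 5 swatches and endpoints inclusive, swatch 4 sits at t = (4 − 1)/(5 − 1) = 3/4 ≈ 0.75.
R = 248 + 0.75 × (47 − 248) = 97.25 → 97
G = 213 + 0.75 × (54 − 213) = 93.75 → 94
B = 84 + 0.75 × (64 − 84) = 69 → 69

(97, 94, 69)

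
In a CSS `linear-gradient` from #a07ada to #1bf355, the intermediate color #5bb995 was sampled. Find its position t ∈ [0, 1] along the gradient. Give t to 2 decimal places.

Invert the lerp on the R channel (largest span, 133): t = (91 − 160) / (27 − 160) = -69/-133 = 0.5188.
Check on G: (185 − 122)/(243 − 122) = 0.5207 ✓

0.52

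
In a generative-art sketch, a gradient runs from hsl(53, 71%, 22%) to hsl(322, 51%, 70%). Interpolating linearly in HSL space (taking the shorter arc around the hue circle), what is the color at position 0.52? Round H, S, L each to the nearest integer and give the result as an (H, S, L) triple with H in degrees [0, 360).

(6, 61, 47)

Hue: 322 − 53 = 269°, but |269| > 180 so the shorter arc goes the other way: Δh = 269 − 360 = -91°.
H = 53 + 0.52 × (-91) = 5.68 → 6°
S = 71 + 0.52 × (51 − 71) = 60.6 → 61%
L = 22 + 0.52 × (70 − 22) = 46.96 → 47%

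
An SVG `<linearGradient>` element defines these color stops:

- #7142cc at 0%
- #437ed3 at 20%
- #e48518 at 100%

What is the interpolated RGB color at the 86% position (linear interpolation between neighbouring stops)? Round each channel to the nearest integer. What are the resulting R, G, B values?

(200, 132, 57)

86% lies between the 20% and 100% stops, so the local fraction is t = (86 − 20)/(100 − 20) = 66/80 ≈ 0.825.
#437ed3 → (67, 126, 211); #e48518 → (228, 133, 24).
R = 67 + 0.825 × (228 − 67) = 199.825 → 200
G = 126 + 0.825 × (133 − 126) = 131.775 → 132
B = 211 + 0.825 × (24 − 211) = 56.725 → 57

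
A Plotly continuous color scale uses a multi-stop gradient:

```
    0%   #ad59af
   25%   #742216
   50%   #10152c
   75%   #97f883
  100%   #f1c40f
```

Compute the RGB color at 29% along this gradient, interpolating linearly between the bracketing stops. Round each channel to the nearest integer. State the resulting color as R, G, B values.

(100, 32, 26)

29% lies between the 25% and 50% stops, so the local fraction is t = (29 − 25)/(50 − 25) = 4/25 ≈ 0.16.
#742216 → (116, 34, 22); #10152c → (16, 21, 44).
R = 116 + 0.16 × (16 − 116) = 100 → 100
G = 34 + 0.16 × (21 − 34) = 31.92 → 32
B = 22 + 0.16 × (44 − 22) = 25.52 → 26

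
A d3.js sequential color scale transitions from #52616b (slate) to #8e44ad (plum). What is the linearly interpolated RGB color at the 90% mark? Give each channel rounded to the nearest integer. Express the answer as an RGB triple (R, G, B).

(136, 71, 166)

#52616b → (82, 97, 107); #8e44ad → (142, 68, 173).
90% corresponds to t = 0.9.
R = 82 + 0.9 × (142 − 82) = 82 + 0.9 × 60 = 136 → 136
G = 97 + 0.9 × (68 − 97) = 97 + 0.9 × -29 = 70.9 → 71
B = 107 + 0.9 × (173 − 107) = 107 + 0.9 × 66 = 166.4 → 166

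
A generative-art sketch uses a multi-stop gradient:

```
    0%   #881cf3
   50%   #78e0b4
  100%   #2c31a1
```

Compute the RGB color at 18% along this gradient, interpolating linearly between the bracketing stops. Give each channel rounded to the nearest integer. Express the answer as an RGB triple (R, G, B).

(130, 99, 220)

18% lies between the 0% and 50% stops, so the local fraction is t = (18 − 0)/(50 − 0) = 18/50 ≈ 0.36.
#881cf3 → (136, 28, 243); #78e0b4 → (120, 224, 180).
R = 136 + 0.36 × (120 − 136) = 130.24 → 130
G = 28 + 0.36 × (224 − 28) = 98.56 → 99
B = 243 + 0.36 × (180 − 243) = 220.32 → 220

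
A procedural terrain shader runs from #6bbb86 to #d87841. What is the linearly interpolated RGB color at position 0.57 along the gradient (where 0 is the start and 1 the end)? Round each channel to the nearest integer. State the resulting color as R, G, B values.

#6bbb86 → (107, 187, 134); #d87841 → (216, 120, 65).
R = 107 + 0.57 × (216 − 107) = 107 + 0.57 × 109 = 169.13 → 169
G = 187 + 0.57 × (120 − 187) = 187 + 0.57 × -67 = 148.81 → 149
B = 134 + 0.57 × (65 − 134) = 134 + 0.57 × -69 = 94.67 → 95

(169, 149, 95)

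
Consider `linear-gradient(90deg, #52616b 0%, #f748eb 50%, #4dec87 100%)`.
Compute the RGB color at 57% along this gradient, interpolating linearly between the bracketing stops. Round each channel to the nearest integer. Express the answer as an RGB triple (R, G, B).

57% lies between the 50% and 100% stops, so the local fraction is t = (57 − 50)/(100 − 50) = 7/50 ≈ 0.14.
#f748eb → (247, 72, 235); #4dec87 → (77, 236, 135).
R = 247 + 0.14 × (77 − 247) = 223.2 → 223
G = 72 + 0.14 × (236 − 72) = 94.96 → 95
B = 235 + 0.14 × (135 − 235) = 221 → 221

(223, 95, 221)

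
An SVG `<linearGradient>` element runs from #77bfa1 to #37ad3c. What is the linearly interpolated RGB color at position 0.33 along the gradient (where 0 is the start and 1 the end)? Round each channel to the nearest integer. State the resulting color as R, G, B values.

(98, 185, 128)

#77bfa1 → (119, 191, 161); #37ad3c → (55, 173, 60).
R = 119 + 0.33 × (55 − 119) = 119 + 0.33 × -64 = 97.88 → 98
G = 191 + 0.33 × (173 − 191) = 191 + 0.33 × -18 = 185.06 → 185
B = 161 + 0.33 × (60 − 161) = 161 + 0.33 × -101 = 127.67 → 128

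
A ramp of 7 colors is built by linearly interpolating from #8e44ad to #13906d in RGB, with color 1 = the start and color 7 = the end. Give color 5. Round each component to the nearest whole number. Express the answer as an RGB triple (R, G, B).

With 7 swatches and endpoints inclusive, swatch 5 sits at t = (5 − 1)/(7 − 1) = 4/6 ≈ 0.6667.
#8e44ad → (142, 68, 173); #13906d → (19, 144, 109).
R = 142 + 0.6667 × (19 − 142) = 59.996 → 60
G = 68 + 0.6667 × (144 − 68) = 118.669 → 119
B = 173 + 0.6667 × (109 − 173) = 130.331 → 130

(60, 119, 130)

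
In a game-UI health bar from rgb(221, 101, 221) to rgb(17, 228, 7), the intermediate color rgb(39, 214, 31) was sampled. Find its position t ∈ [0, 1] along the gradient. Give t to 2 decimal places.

Invert the lerp on the B channel (largest span, 214): t = (31 − 221) / (7 − 221) = -190/-214 = 0.88785.
Check on R: (39 − 221)/(17 − 221) = 0.8922 ✓

0.89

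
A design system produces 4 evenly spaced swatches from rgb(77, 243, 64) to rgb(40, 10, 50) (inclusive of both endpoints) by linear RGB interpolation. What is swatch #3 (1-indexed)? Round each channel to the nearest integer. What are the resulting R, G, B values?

(52, 88, 55)

With 4 swatches and endpoints inclusive, swatch 3 sits at t = (3 − 1)/(4 − 1) = 2/3 ≈ 0.6667.
R = 77 + 0.6667 × (40 − 77) = 52.332 → 52
G = 243 + 0.6667 × (10 − 243) = 87.659 → 88
B = 64 + 0.6667 × (50 − 64) = 54.666 → 55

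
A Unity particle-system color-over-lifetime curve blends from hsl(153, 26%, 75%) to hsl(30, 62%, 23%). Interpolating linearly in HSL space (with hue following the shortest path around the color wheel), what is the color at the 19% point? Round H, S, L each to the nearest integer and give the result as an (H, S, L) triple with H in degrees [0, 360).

Hue arc: Δh = 30 − 153 = -123° (|Δh| ≤ 180, already the shorter path).
H = 153 + 0.19 × (-123) = 129.63 → 130°
S = 26 + 0.19 × (62 − 26) = 32.84 → 33%
L = 75 + 0.19 × (23 − 75) = 65.12 → 65%

(130, 33, 65)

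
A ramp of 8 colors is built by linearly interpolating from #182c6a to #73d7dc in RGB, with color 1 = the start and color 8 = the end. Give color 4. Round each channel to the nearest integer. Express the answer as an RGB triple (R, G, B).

(63, 117, 155)

With 8 swatches and endpoints inclusive, swatch 4 sits at t = (4 − 1)/(8 − 1) = 3/7 ≈ 0.4286.
#182c6a → (24, 44, 106); #73d7dc → (115, 215, 220).
R = 24 + 0.4286 × (115 − 24) = 63.003 → 63
G = 44 + 0.4286 × (215 − 44) = 117.291 → 117
B = 106 + 0.4286 × (220 − 106) = 154.86 → 155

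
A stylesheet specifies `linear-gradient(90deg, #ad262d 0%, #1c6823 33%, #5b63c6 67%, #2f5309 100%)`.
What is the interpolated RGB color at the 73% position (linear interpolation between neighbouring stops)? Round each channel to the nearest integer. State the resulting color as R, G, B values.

(83, 96, 164)

73% lies between the 67% and 100% stops, so the local fraction is t = (73 − 67)/(100 − 67) = 6/33 ≈ 0.1818.
#5b63c6 → (91, 99, 198); #2f5309 → (47, 83, 9).
R = 91 + 0.1818 × (47 − 91) = 83.001 → 83
G = 99 + 0.1818 × (83 − 99) = 96.091 → 96
B = 198 + 0.1818 × (9 − 198) = 163.64 → 164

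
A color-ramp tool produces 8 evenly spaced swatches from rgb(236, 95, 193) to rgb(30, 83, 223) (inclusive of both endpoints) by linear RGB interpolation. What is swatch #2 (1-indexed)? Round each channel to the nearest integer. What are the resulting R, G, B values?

(207, 93, 197)

With 8 swatches and endpoints inclusive, swatch 2 sits at t = (2 − 1)/(8 − 1) = 1/7 ≈ 0.1429.
R = 236 + 0.1429 × (30 − 236) = 206.563 → 207
G = 95 + 0.1429 × (83 − 95) = 93.285 → 93
B = 193 + 0.1429 × (223 − 193) = 197.287 → 197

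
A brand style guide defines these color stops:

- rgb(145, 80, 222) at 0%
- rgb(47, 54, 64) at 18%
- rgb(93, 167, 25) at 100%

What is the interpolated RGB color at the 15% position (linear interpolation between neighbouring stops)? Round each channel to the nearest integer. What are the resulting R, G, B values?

15% lies between the 0% and 18% stops, so the local fraction is t = (15 − 0)/(18 − 0) = 15/18 ≈ 0.8333.
R = 145 + 0.8333 × (47 − 145) = 63.337 → 63
G = 80 + 0.8333 × (54 − 80) = 58.334 → 58
B = 222 + 0.8333 × (64 − 222) = 90.339 → 90

(63, 58, 90)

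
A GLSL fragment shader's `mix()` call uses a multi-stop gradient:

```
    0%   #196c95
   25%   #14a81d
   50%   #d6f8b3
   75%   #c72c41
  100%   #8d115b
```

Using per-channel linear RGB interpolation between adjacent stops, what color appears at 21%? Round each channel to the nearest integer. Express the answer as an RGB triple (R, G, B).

(21, 158, 48)

21% lies between the 0% and 25% stops, so the local fraction is t = (21 − 0)/(25 − 0) = 21/25 ≈ 0.84.
#196c95 → (25, 108, 149); #14a81d → (20, 168, 29).
R = 25 + 0.84 × (20 − 25) = 20.8 → 21
G = 108 + 0.84 × (168 − 108) = 158.4 → 158
B = 149 + 0.84 × (29 − 149) = 48.2 → 48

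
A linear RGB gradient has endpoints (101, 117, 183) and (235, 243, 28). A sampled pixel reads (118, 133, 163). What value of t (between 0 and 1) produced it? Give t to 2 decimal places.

Invert the lerp on the B channel (largest span, 155): t = (163 − 183) / (28 − 183) = -20/-155 = 0.12903.
Check on R: (118 − 101)/(235 − 101) = 0.1269 ✓

0.13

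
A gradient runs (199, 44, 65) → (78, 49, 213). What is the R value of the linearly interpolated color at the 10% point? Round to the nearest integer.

187

R = 199 + 0.1 × (78 − 199) = 186.9 → 187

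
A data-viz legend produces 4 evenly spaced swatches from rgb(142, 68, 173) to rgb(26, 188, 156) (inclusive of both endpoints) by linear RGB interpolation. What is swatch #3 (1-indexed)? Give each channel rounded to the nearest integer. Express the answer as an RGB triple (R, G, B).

With 4 swatches and endpoints inclusive, swatch 3 sits at t = (3 − 1)/(4 − 1) = 2/3 ≈ 0.6667.
R = 142 + 0.6667 × (26 − 142) = 64.663 → 65
G = 68 + 0.6667 × (188 − 68) = 148.004 → 148
B = 173 + 0.6667 × (156 − 173) = 161.666 → 162

(65, 148, 162)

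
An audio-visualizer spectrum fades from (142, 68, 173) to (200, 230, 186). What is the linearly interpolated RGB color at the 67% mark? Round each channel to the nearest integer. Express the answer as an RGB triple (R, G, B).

67% corresponds to t = 0.67.
R = 142 + 0.67 × (200 − 142) = 142 + 0.67 × 58 = 180.86 → 181
G = 68 + 0.67 × (230 − 68) = 68 + 0.67 × 162 = 176.54 → 177
B = 173 + 0.67 × (186 − 173) = 173 + 0.67 × 13 = 181.71 → 182

(181, 177, 182)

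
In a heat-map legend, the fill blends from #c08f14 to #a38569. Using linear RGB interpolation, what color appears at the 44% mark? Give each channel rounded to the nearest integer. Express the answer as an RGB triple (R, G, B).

(179, 139, 57)

#c08f14 → (192, 143, 20); #a38569 → (163, 133, 105).
44% corresponds to t = 0.44.
R = 192 + 0.44 × (163 − 192) = 192 + 0.44 × -29 = 179.24 → 179
G = 143 + 0.44 × (133 − 143) = 143 + 0.44 × -10 = 138.6 → 139
B = 20 + 0.44 × (105 − 20) = 20 + 0.44 × 85 = 57.4 → 57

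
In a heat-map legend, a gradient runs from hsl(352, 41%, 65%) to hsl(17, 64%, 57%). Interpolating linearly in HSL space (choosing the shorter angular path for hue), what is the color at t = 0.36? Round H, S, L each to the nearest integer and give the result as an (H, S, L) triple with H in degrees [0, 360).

Hue: 17 − 352 = -335°, but |-335| > 180 so the shorter arc goes the other way: Δh = -335 + 360 = 25°.
H = 352 + 0.36 × (25) = 361 → 361 → 361 mod 360 = 1°
S = 41 + 0.36 × (64 − 41) = 49.28 → 49%
L = 65 + 0.36 × (57 − 65) = 62.12 → 62%

(1, 49, 62)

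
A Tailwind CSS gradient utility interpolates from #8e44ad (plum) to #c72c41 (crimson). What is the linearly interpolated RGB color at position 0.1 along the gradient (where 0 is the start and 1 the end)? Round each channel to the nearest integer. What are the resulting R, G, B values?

#8e44ad → (142, 68, 173); #c72c41 → (199, 44, 65).
R = 142 + 0.1 × (199 − 142) = 142 + 0.1 × 57 = 147.7 → 148
G = 68 + 0.1 × (44 − 68) = 68 + 0.1 × -24 = 65.6 → 66
B = 173 + 0.1 × (65 − 173) = 173 + 0.1 × -108 = 162.2 → 162

(148, 66, 162)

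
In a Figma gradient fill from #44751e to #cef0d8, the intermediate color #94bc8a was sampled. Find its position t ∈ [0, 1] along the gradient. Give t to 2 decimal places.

Invert the lerp on the B channel (largest span, 186): t = (138 − 30) / (216 − 30) = 108/186 = 0.58065.
Check on R: (148 − 68)/(206 − 68) = 0.5797 ✓

0.58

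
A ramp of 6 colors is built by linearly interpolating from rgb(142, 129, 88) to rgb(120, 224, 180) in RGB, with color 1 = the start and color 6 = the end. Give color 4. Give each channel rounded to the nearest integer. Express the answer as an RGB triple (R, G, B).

(129, 186, 143)

With 6 swatches and endpoints inclusive, swatch 4 sits at t = (4 − 1)/(6 − 1) = 3/5 ≈ 0.6.
R = 142 + 0.6 × (120 − 142) = 128.8 → 129
G = 129 + 0.6 × (224 − 129) = 186 → 186
B = 88 + 0.6 × (180 − 88) = 143.2 → 143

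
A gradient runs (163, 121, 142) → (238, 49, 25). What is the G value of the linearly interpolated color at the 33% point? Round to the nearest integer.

G = 121 + 0.33 × (49 − 121) = 97.24 → 97

97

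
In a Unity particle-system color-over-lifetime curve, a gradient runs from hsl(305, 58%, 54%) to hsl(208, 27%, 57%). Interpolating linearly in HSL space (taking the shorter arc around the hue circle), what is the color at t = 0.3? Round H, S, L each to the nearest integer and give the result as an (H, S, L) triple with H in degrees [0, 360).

Hue arc: Δh = 208 − 305 = -97° (|Δh| ≤ 180, already the shorter path).
H = 305 + 0.3 × (-97) = 275.9 → 276°
S = 58 + 0.3 × (27 − 58) = 48.7 → 49%
L = 54 + 0.3 × (57 − 54) = 54.9 → 55%

(276, 49, 55)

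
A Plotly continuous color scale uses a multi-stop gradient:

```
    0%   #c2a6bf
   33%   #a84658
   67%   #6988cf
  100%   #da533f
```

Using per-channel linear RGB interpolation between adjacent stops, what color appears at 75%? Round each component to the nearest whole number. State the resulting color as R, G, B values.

(132, 123, 172)

75% lies between the 67% and 100% stops, so the local fraction is t = (75 − 67)/(100 − 67) = 8/33 ≈ 0.2424.
#6988cf → (105, 136, 207); #da533f → (218, 83, 63).
R = 105 + 0.2424 × (218 − 105) = 132.391 → 132
G = 136 + 0.2424 × (83 − 136) = 123.153 → 123
B = 207 + 0.2424 × (63 − 207) = 172.094 → 172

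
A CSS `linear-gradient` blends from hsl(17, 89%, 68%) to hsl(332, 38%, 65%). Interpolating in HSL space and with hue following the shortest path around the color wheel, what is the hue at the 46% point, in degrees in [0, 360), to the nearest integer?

356

Hue: 332 − 17 = 315°, but |315| > 180 so the shorter arc goes the other way: Δh = 315 − 360 = -45°.
H = 17 + 0.46 × (-45) = -3.7 → -4 → -4 mod 360 = 356°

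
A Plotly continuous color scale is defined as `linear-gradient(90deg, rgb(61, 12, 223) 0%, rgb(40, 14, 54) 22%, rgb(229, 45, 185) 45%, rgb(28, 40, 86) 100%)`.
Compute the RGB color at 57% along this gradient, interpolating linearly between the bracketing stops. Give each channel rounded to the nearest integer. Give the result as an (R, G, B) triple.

(185, 44, 163)

57% lies between the 45% and 100% stops, so the local fraction is t = (57 − 45)/(100 − 45) = 12/55 ≈ 0.2182.
R = 229 + 0.2182 × (28 − 229) = 185.142 → 185
G = 45 + 0.2182 × (40 − 45) = 43.909 → 44
B = 185 + 0.2182 × (86 − 185) = 163.398 → 163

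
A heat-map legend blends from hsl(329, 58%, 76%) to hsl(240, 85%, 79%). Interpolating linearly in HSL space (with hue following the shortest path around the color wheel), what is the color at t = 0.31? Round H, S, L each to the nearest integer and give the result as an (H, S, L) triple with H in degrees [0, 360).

(301, 66, 77)

Hue arc: Δh = 240 − 329 = -89° (|Δh| ≤ 180, already the shorter path).
H = 329 + 0.31 × (-89) = 301.41 → 301°
S = 58 + 0.31 × (85 − 58) = 66.37 → 66%
L = 76 + 0.31 × (79 − 76) = 76.93 → 77%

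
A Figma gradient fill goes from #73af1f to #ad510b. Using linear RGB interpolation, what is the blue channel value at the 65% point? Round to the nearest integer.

B₁ = 31 (from #73af1f), B₂ = 11 (from #ad510b).
B = 31 + 0.65 × (11 − 31) = 18 → 18

18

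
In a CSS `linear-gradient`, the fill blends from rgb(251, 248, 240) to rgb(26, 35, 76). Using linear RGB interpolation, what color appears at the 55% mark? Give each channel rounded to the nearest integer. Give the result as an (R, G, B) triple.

(127, 131, 150)

55% corresponds to t = 0.55.
R = 251 + 0.55 × (26 − 251) = 251 + 0.55 × -225 = 127.25 → 127
G = 248 + 0.55 × (35 − 248) = 248 + 0.55 × -213 = 130.85 → 131
B = 240 + 0.55 × (76 − 240) = 240 + 0.55 × -164 = 149.8 → 150
So the blended color is (127, 131, 150), about #7f8396.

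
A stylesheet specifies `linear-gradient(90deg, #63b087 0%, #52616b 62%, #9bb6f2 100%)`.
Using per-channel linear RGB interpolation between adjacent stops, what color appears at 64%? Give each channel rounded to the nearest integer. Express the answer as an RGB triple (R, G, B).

(86, 101, 114)

64% lies between the 62% and 100% stops, so the local fraction is t = (64 − 62)/(100 − 62) = 2/38 ≈ 0.0526.
#52616b → (82, 97, 107); #9bb6f2 → (155, 182, 242).
R = 82 + 0.0526 × (155 − 82) = 85.84 → 86
G = 97 + 0.0526 × (182 − 97) = 101.471 → 101
B = 107 + 0.0526 × (242 − 107) = 114.101 → 114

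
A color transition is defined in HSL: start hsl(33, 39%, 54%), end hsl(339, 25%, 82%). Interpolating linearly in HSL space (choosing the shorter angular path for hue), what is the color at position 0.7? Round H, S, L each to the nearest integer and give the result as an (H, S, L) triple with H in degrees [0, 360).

Hue: 339 − 33 = 306°, but |306| > 180 so the shorter arc goes the other way: Δh = 306 − 360 = -54°.
H = 33 + 0.7 × (-54) = -4.8 → -5 → -5 mod 360 = 355°
S = 39 + 0.7 × (25 − 39) = 29.2 → 29%
L = 54 + 0.7 × (82 − 54) = 73.6 → 74%

(355, 29, 74)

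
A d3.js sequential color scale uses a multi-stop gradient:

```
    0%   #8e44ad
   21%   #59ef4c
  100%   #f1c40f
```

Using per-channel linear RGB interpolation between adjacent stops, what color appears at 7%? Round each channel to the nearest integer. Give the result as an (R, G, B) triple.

7% lies between the 0% and 21% stops, so the local fraction is t = (7 − 0)/(21 − 0) = 7/21 ≈ 0.3333.
#8e44ad → (142, 68, 173); #59ef4c → (89, 239, 76).
R = 142 + 0.3333 × (89 − 142) = 124.335 → 124
G = 68 + 0.3333 × (239 − 68) = 124.994 → 125
B = 173 + 0.3333 × (76 − 173) = 140.67 → 141

(124, 125, 141)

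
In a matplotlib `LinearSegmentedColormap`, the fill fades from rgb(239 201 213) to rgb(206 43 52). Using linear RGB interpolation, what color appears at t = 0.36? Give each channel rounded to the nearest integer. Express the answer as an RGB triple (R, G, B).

R = 239 + 0.36 × (206 − 239) = 239 + 0.36 × -33 = 227.12 → 227
G = 201 + 0.36 × (43 − 201) = 201 + 0.36 × -158 = 144.12 → 144
B = 213 + 0.36 × (52 − 213) = 213 + 0.36 × -161 = 155.04 → 155

(227, 144, 155)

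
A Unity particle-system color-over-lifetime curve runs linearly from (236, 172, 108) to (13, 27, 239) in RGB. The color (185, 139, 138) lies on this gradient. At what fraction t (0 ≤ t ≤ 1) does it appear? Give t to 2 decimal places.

0.23

Invert the lerp on the R channel (largest span, 223): t = (185 − 236) / (13 − 236) = -51/-223 = 0.2287.
Check on G: (139 − 172)/(27 − 172) = 0.2276 ✓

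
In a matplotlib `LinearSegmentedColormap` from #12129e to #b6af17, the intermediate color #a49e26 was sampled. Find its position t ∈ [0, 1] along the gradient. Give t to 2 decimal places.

Invert the lerp on the R channel (largest span, 164): t = (164 − 18) / (182 − 18) = 146/164 = 0.89024.
Check on G: (158 − 18)/(175 − 18) = 0.8917 ✓

0.89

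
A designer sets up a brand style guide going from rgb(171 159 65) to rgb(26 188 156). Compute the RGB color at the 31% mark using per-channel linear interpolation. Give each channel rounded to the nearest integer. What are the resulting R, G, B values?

31% corresponds to t = 0.31.
R = 171 + 0.31 × (26 − 171) = 171 + 0.31 × -145 = 126.05 → 126
G = 159 + 0.31 × (188 − 159) = 159 + 0.31 × 29 = 167.99 → 168
B = 65 + 0.31 × (156 − 65) = 65 + 0.31 × 91 = 93.21 → 93

(126, 168, 93)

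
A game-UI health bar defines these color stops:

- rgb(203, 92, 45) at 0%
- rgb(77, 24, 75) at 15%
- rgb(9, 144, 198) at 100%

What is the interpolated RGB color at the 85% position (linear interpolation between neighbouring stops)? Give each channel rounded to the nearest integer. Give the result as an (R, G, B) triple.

85% lies between the 15% and 100% stops, so the local fraction is t = (85 − 15)/(100 − 15) = 70/85 ≈ 0.8235.
R = 77 + 0.8235 × (9 − 77) = 21.002 → 21
G = 24 + 0.8235 × (144 − 24) = 122.82 → 123
B = 75 + 0.8235 × (198 − 75) = 176.291 → 176

(21, 123, 176)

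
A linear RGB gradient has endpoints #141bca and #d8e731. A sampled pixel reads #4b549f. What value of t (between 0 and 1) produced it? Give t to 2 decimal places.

Invert the lerp on the G channel (largest span, 204): t = (84 − 27) / (231 − 27) = 57/204 = 0.27941.
Check on R: (75 − 20)/(216 − 20) = 0.2806 ✓

0.28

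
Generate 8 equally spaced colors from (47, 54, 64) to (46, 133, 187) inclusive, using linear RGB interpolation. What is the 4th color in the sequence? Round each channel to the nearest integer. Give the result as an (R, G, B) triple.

(47, 88, 117)

With 8 swatches and endpoints inclusive, swatch 4 sits at t = (4 − 1)/(8 − 1) = 3/7 ≈ 0.4286.
R = 47 + 0.4286 × (46 − 47) = 46.571 → 47
G = 54 + 0.4286 × (133 − 54) = 87.859 → 88
B = 64 + 0.4286 × (187 − 64) = 116.718 → 117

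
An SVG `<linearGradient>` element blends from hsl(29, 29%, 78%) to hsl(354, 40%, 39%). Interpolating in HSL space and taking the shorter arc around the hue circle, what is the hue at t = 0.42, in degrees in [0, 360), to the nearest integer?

14

Hue: 354 − 29 = 325°, but |325| > 180 so the shorter arc goes the other way: Δh = 325 − 360 = -35°.
H = 29 + 0.42 × (-35) = 14.3 → 14°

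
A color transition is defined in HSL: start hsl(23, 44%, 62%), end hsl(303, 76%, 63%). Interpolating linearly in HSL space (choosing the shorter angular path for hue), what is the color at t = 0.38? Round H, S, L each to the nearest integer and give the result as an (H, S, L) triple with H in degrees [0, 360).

(353, 56, 62)

Hue: 303 − 23 = 280°, but |280| > 180 so the shorter arc goes the other way: Δh = 280 − 360 = -80°.
H = 23 + 0.38 × (-80) = -7.4 → -7 → -7 mod 360 = 353°
S = 44 + 0.38 × (76 − 44) = 56.16 → 56%
L = 62 + 0.38 × (63 − 62) = 62.38 → 62%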